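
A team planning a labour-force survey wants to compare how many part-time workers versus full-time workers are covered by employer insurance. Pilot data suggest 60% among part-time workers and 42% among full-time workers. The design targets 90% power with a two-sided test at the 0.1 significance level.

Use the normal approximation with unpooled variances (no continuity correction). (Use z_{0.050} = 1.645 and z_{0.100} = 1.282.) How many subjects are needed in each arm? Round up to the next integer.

n = (z_{α/2} + z_β)² · [p₁(1−p₁) + p₂(1−p₂)] / (p₁ − p₂)²
  = (1.645 + 1.282)² · (0.60·0.40 + 0.42·0.58) / (0.18)²
  = (2.927)² · (0.2400 + 0.2436) / 0.0324
  = 8.5673 · 0.4836 / 0.0324
  = 127.88
Round up → n = 128 per group.

n = 128 per group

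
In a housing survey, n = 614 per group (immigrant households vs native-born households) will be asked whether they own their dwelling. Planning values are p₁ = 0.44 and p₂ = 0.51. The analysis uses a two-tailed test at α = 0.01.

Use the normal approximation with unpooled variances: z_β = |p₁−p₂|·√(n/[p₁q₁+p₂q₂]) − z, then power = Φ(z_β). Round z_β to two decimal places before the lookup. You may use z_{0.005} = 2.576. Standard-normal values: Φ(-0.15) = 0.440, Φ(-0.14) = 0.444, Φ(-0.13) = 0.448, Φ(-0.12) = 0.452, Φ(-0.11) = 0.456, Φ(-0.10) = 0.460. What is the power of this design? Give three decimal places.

z_β = |p₁−p₂|·√(n/[p₁q₁+p₂q₂]) − z_{α/2}
    = 0.07 · √(614/0.4963) − 2.576
    = 0.07 · 35.1732 − 2.576
    = 2.4621 − 2.576 = -0.1139 → -0.11
Power = Φ(-0.11) = 0.456.

Power ≈ 0.456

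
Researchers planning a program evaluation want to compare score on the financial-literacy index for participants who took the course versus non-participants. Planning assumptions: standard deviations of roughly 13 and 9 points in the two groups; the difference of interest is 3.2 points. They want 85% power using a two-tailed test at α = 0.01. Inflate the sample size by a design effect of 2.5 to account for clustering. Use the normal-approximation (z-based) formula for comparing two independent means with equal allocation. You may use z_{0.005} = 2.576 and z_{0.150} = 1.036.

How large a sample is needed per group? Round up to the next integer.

n = (z_{α/2} + z_β)² · (σ₁² + σ₂²) / δ²
  = (2.576 + 1.036)² · (13² + 9² = 250) / 3.2²
  = 13.0465 · 250 / 10.24
  = 318.52
Design effect: 2.5 × 318.52 = 796.30.
Round up → n = 797 per group.

n = 797 per group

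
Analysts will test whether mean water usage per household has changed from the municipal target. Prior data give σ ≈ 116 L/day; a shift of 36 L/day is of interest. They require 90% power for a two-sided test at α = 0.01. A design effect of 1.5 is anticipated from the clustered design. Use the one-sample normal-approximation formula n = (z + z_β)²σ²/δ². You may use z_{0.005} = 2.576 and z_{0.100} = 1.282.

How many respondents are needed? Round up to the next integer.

n = 232

n = (z_{α/2} + z_β)² · σ² / δ²
  = (2.576 + 1.282)² · 116² / 36²
  = 14.8842 · 13456 / 1296
  = 154.54
Design effect: 1.5 × 154.54 = 231.81.
Round up → n = 232.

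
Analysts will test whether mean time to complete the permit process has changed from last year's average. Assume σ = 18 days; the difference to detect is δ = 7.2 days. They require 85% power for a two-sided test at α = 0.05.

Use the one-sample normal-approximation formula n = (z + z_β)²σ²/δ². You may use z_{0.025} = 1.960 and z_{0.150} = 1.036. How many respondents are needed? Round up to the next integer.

n = (z_{α/2} + z_β)² · σ² / δ²
  = (1.960 + 1.036)² · 18² / 7.2²
  = 8.9760 · 324 / 51.84
  = 56.10
Round up → n = 57.

n = 57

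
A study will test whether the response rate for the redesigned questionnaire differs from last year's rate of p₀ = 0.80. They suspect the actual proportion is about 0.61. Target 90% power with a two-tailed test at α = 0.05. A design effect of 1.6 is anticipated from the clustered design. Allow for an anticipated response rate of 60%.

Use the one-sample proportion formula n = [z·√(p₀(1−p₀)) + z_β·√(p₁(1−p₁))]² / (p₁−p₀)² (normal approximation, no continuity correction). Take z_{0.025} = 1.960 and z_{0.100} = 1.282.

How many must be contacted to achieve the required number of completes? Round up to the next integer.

n = 147

n = [z_{α/2}·√(p₀q₀) + z_β·√(p₁q₁)]² / (p₁ − p₀)²
  = [1.960·√(0.80·0.20) + 1.282·√(0.61·0.39)]² / (-0.19)²
  = [1.960·0.4000 + 1.282·0.4877]² / 0.0361
  = [1.4093]² / 0.0361
  = 55.02
Design effect: 1.6 × 55.02 = 88.03.
Adjust for 60% response: 88.03 / 0.60 = 146.71.
Round up → n = 147.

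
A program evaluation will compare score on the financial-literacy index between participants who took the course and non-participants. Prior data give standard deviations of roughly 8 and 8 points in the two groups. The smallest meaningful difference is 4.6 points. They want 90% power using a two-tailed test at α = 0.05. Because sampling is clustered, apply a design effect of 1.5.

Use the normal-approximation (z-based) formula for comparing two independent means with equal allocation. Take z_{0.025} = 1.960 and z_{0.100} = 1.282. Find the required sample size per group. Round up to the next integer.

n = 96 per group

n = (z_{α/2} + z_β)² · (σ₁² + σ₂²) / δ²
  = (1.960 + 1.282)² · (8² + 8² = 128) / 4.6²
  = 10.5106 · 128 / 21.16
  = 63.58
Design effect: 1.5 × 63.58 = 95.37.
Round up → n = 96 per group.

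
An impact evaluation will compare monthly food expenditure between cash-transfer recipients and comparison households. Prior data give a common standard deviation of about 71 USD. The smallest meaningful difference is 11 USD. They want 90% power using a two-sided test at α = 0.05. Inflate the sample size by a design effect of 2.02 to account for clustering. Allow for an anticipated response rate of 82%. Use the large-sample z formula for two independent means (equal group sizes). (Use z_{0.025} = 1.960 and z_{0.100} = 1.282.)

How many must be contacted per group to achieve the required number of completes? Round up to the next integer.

n = 2158 per group

n = (z_{α/2} + z_β)² · (σ₁² + σ₂²) / δ²
  = (1.960 + 1.282)² · (2·71² = 10082) / 11²
  = 10.5106 · 10082 / 121
  = 875.76
Design effect: 2.02 × 875.76 = 1769.04.
Adjust for 82% response: 1769.04 / 0.82 = 2157.37.
Round up → n = 2158 per group.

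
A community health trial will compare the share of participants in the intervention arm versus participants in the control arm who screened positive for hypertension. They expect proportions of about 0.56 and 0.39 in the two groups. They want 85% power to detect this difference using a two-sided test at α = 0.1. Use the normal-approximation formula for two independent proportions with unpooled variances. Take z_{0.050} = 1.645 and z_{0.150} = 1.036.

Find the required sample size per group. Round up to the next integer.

n = 121 per group

n = (z_{α/2} + z_β)² · [p₁(1−p₁) + p₂(1−p₂)] / (p₁ − p₂)²
  = (1.645 + 1.036)² · (0.56·0.44 + 0.39·0.61) / (0.17)²
  = (2.681)² · (0.2464 + 0.2379) / 0.0289
  = 7.1878 · 0.4843 / 0.0289
  = 120.45
Round up → n = 121 per group.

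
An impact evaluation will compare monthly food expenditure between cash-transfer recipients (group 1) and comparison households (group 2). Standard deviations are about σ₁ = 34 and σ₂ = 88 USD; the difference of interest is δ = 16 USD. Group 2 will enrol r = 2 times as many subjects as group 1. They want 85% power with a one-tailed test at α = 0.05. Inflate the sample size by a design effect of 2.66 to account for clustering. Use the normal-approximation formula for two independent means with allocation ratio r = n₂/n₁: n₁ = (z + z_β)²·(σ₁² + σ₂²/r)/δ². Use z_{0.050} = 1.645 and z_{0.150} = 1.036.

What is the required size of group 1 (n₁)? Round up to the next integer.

n₁ = 376

n₁ = (z_α + z_β)² · (σ₁² + σ₂²/r) / δ²
   = (1.645 + 1.036)² · (34² + 88²/2) / 16²
   = 7.1878 · (1156 + 3872) / 256
   = 7.1878 · 5028 / 256
   = 141.17
Design effect: 2.66 × 141.17 = 375.52.
Round up → n₁ = 376; n₂ = r·n₁ = 2 × 376 = 752.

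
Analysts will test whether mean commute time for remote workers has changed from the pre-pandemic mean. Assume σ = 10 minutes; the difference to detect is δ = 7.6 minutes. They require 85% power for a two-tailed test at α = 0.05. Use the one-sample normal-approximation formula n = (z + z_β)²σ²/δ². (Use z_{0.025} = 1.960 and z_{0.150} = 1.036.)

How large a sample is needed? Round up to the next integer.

n = 16

n = (z_{α/2} + z_β)² · σ² / δ²
  = (1.960 + 1.036)² · 10² / 7.6²
  = 8.9760 · 100 / 57.76
  = 15.54
Round up → n = 16.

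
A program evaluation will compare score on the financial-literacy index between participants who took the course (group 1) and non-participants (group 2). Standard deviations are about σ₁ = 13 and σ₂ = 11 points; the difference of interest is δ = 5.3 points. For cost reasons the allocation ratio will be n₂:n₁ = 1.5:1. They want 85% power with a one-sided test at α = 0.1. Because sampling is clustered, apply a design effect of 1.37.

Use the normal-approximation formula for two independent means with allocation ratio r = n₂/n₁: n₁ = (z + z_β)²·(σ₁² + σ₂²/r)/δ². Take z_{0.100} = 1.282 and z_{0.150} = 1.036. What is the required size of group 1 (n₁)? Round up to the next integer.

n₁ = 66

n₁ = (z_α + z_β)² · (σ₁² + σ₂²/r) / δ²
   = (1.282 + 1.036)² · (13² + 11²/1.5) / 5.3²
   = 5.3731 · (169 + 80.6667) / 28.09
   = 5.3731 · 249.6667 / 28.09
   = 47.76
Design effect: 1.37 × 47.76 = 65.43.
Round up → n₁ = 66; n₂ = r·n₁ = 1.5 × 66 = 99.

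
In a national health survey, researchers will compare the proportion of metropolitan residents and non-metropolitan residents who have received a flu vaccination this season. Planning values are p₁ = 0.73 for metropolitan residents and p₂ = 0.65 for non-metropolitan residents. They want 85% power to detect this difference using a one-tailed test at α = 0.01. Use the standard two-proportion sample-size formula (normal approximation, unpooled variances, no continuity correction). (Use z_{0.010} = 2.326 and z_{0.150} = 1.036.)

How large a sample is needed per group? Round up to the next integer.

n = 750 per group

n = (z_α + z_β)² · [p₁(1−p₁) + p₂(1−p₂)] / (p₁ − p₂)²
  = (2.326 + 1.036)² · (0.73·0.27 + 0.65·0.35) / (0.08)²
  = (3.362)² · (0.1971 + 0.2275) / 0.0064
  = 11.3030 · 0.4246 / 0.0064
  = 749.89
Round up → n = 750 per group.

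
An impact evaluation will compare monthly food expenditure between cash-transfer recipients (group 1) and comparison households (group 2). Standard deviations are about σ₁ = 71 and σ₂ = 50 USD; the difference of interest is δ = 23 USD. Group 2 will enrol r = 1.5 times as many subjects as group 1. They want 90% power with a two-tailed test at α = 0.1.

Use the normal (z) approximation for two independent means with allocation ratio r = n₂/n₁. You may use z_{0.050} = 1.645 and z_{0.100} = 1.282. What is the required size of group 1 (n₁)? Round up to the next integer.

n₁ = (z_{α/2} + z_β)² · (σ₁² + σ₂²/r) / δ²
   = (1.645 + 1.282)² · (71² + 50²/1.5) / 23²
   = 8.5673 · (5041 + 1666.7) / 529
   = 8.5673 · 6707.7 / 529
   = 108.63
Round up → n₁ = 109; n₂ = r·n₁ = 1.5 × 109 = 164.

n₁ = 109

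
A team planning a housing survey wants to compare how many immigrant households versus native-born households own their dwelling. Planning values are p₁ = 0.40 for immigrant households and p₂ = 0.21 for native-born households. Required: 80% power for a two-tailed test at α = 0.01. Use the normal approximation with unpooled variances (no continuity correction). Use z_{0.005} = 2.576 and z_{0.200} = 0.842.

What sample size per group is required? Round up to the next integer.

n = (z_{α/2} + z_β)² · [p₁(1−p₁) + p₂(1−p₂)] / (p₁ − p₂)²
  = (2.576 + 0.842)² · (0.40·0.60 + 0.21·0.79) / (0.19)²
  = (3.418)² · (0.2400 + 0.1659) / 0.0361
  = 11.6827 · 0.4059 / 0.0361
  = 131.36
Round up → n = 132 per group.

n = 132 per group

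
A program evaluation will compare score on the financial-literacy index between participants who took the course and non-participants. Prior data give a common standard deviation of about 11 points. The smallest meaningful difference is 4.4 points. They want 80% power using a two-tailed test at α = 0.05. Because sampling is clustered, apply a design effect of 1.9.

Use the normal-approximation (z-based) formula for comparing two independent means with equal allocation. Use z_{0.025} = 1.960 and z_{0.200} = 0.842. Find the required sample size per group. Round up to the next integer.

n = (z_{α/2} + z_β)² · (σ₁² + σ₂²) / δ²
  = (1.960 + 0.842)² · (2·11² = 242) / 4.4²
  = 7.8512 · 242 / 19.36
  = 98.14
Design effect: 1.9 × 98.14 = 186.47.
Round up → n = 187 per group.

n = 187 per group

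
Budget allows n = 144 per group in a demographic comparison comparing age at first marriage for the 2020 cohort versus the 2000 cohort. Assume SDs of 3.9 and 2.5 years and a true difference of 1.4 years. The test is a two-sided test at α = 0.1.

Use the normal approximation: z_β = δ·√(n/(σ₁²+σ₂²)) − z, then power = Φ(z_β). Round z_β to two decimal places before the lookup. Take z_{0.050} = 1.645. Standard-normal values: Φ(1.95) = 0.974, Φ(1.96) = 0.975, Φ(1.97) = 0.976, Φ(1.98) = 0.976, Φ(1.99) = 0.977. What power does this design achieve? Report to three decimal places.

z_β = δ·√(n/(σ₁²+σ₂²)) − z_{α/2}
    = 1.4 · √(144/21.46) − 1.645
    = 1.4 · 2.59040 − 1.645
    = 3.6266 − 1.645 = 1.9816 → 1.98
Power = Φ(1.98) = 0.976.

Power ≈ 0.976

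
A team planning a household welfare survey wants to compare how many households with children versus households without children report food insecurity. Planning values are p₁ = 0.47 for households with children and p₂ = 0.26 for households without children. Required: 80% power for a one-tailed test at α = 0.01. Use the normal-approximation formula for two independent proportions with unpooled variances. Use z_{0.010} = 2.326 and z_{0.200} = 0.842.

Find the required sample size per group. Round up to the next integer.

n = 101 per group

n = (z_α + z_β)² · [p₁(1−p₁) + p₂(1−p₂)] / (p₁ − p₂)²
  = (2.326 + 0.842)² · (0.47·0.53 + 0.26·0.74) / (0.21)²
  = (3.168)² · (0.2491 + 0.1924) / 0.0441
  = 10.0362 · 0.4415 / 0.0441
  = 100.48
Round up → n = 101 per group.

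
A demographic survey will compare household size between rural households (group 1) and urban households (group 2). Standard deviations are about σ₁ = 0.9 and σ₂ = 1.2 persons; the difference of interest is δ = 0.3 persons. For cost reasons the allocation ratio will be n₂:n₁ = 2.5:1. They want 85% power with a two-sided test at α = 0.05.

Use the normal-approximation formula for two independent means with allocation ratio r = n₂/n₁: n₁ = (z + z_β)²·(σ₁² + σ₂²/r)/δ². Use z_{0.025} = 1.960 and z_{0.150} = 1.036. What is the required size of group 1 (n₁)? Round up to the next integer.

n₁ = (z_{α/2} + z_β)² · (σ₁² + σ₂²/r) / δ²
   = (1.960 + 1.036)² · (0.9² + 1.2²/2.5) / 0.3²
   = 8.9760 · (0.81 + 0.576) / 0.09
   = 8.9760 · 1.386 / 0.09
   = 138.23
Round up → n₁ = 139; n₂ = r·n₁ = 2.5 × 139 = 348.

n₁ = 139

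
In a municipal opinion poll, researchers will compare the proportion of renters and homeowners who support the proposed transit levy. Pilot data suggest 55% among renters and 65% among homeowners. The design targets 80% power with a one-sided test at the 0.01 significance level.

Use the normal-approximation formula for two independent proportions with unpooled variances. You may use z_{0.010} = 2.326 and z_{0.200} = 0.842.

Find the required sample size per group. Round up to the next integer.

n = (z_α + z_β)² · [p₁(1−p₁) + p₂(1−p₂)] / (p₁ − p₂)²
  = (2.326 + 0.842)² · (0.55·0.45 + 0.65·0.35) / (-0.10)²
  = (3.168)² · (0.2475 + 0.2275) / 0.0100
  = 10.0362 · 0.4750 / 0.0100
  = 476.72
Round up → n = 477 per group.

n = 477 per group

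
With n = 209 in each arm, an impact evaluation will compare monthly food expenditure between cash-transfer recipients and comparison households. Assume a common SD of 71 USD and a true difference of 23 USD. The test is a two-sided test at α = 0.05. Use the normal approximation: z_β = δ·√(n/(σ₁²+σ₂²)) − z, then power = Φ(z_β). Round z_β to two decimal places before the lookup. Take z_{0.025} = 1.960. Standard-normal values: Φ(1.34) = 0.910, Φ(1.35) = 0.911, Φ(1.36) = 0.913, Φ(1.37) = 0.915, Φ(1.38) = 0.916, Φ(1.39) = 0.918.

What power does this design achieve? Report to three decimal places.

Power ≈ 0.911

z_β = δ·√(n/(σ₁²+σ₂²)) − z_{α/2}
    = 23 · √(209/10082) − 1.960
    = 23 · 0.14398 − 1.960
    = 3.3115 − 1.960 = 1.3515 → 1.35
Power = Φ(1.35) = 0.911.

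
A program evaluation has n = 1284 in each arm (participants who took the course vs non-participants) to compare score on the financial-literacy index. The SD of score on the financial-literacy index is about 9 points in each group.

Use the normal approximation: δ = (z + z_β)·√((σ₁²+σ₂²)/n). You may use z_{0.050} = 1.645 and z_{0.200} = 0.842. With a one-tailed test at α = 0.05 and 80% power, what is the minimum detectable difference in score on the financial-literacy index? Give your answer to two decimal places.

δ = (z_α + z_β) · √((σ₁²+σ₂²)/n)
  = (1.645 + 0.842) · √(162/1284)
  = 2.487 · √0.12617
  = 2.487 · 0.3552
  = 0.8834

Minimum detectable difference ≈ 0.88 points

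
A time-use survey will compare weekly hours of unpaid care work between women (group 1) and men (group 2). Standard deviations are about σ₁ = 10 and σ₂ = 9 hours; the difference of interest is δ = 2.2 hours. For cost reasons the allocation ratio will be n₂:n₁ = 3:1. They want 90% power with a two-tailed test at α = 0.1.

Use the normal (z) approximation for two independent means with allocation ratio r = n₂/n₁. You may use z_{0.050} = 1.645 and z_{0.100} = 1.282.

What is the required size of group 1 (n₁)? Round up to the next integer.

n₁ = (z_{α/2} + z_β)² · (σ₁² + σ₂²/r) / δ²
   = (1.645 + 1.282)² · (10² + 9²/3) / 2.2²
   = 8.5673 · (100 + 27) / 4.84
   = 8.5673 · 127 / 4.84
   = 224.80
Round up → n₁ = 225; n₂ = r·n₁ = 3 × 225 = 675.

n₁ = 225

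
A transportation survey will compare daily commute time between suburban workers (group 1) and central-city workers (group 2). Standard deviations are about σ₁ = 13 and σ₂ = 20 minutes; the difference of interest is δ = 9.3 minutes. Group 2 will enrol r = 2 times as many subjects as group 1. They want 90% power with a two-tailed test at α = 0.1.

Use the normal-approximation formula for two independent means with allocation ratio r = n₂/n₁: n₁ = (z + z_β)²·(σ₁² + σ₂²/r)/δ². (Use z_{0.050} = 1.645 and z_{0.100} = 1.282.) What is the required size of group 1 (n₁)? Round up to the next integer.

n₁ = (z_{α/2} + z_β)² · (σ₁² + σ₂²/r) / δ²
   = (1.645 + 1.282)² · (13² + 20²/2) / 9.3²
   = 8.5673 · (169 + 200) / 86.49
   = 8.5673 · 369 / 86.49
   = 36.55
Round up → n₁ = 37; n₂ = r·n₁ = 2 × 37 = 74.

n₁ = 37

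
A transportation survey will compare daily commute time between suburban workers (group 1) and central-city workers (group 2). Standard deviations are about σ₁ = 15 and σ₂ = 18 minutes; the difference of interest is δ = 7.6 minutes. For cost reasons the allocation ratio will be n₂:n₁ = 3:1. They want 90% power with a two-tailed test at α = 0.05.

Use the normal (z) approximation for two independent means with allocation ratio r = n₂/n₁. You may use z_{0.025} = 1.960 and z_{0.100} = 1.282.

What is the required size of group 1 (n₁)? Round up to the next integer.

n₁ = 61

n₁ = (z_{α/2} + z_β)² · (σ₁² + σ₂²/r) / δ²
   = (1.960 + 1.282)² · (15² + 18²/3) / 7.6²
   = 10.5106 · (225 + 108) / 57.76
   = 10.5106 · 333 / 57.76
   = 60.60
Round up → n₁ = 61; n₂ = r·n₁ = 3 × 61 = 183.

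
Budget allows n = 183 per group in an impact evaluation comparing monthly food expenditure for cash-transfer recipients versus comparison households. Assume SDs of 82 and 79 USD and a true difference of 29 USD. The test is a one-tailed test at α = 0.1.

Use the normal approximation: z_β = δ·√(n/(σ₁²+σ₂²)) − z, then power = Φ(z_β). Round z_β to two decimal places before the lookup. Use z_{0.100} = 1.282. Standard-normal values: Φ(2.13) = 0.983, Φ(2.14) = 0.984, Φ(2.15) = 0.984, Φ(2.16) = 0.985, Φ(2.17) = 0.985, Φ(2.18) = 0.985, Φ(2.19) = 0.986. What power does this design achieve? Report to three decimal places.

Power ≈ 0.985

z_β = δ·√(n/(σ₁²+σ₂²)) − z_α
    = 29 · √(183/12965) − 1.282
    = 29 · 0.11881 − 1.282
    = 3.4454 − 1.282 = 2.1634 → 2.16
Power = Φ(2.16) = 0.985.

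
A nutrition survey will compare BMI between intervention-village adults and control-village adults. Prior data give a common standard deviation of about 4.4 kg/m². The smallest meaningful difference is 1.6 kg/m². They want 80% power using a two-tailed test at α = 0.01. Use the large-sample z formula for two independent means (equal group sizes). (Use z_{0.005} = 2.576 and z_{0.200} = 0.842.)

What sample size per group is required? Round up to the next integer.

n = (z_{α/2} + z_β)² · (σ₁² + σ₂²) / δ²
  = (2.576 + 0.842)² · (2·4.4² = 38.72) / 1.6²
  = 11.6827 · 38.72 / 2.56
  = 176.70
Round up → n = 177 per group.

n = 177 per group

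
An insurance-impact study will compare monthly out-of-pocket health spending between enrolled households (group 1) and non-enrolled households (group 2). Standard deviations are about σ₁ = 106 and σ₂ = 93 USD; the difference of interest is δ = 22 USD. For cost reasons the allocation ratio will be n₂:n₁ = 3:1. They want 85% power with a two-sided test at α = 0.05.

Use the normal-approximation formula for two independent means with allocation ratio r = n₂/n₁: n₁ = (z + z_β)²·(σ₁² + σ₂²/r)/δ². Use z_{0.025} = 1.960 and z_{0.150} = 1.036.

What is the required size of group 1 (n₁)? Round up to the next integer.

n₁ = (z_{α/2} + z_β)² · (σ₁² + σ₂²/r) / δ²
   = (1.960 + 1.036)² · (106² + 93²/3) / 22²
   = 8.9760 · (11236 + 2883) / 484
   = 8.9760 · 14119 / 484
   = 261.84
Round up → n₁ = 262; n₂ = r·n₁ = 3 × 262 = 786.

n₁ = 262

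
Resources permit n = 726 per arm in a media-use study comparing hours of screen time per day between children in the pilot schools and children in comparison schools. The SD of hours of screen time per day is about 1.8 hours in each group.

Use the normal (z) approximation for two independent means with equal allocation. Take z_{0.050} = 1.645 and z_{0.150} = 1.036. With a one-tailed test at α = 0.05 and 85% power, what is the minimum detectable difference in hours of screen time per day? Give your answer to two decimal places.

Minimum detectable difference ≈ 0.25 hours

δ = (z_α + z_β) · √((σ₁²+σ₂²)/n)
  = (1.645 + 1.036) · √(6.48/726)
  = 2.681 · √0.00893
  = 2.681 · 0.0945
  = 0.2533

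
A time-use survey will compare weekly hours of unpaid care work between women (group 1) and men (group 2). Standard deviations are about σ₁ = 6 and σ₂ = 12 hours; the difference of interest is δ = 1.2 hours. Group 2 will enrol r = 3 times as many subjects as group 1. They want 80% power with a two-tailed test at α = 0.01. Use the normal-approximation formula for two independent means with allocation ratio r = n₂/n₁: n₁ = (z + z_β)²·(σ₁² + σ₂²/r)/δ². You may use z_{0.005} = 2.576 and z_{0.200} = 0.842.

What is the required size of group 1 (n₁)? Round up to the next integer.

n₁ = (z_{α/2} + z_β)² · (σ₁² + σ₂²/r) / δ²
   = (2.576 + 0.842)² · (6² + 12²/3) / 1.2²
   = 11.6827 · (36 + 48) / 1.44
   = 11.6827 · 84 / 1.44
   = 681.49
Round up → n₁ = 682; n₂ = r·n₁ = 3 × 682 = 2046.

n₁ = 682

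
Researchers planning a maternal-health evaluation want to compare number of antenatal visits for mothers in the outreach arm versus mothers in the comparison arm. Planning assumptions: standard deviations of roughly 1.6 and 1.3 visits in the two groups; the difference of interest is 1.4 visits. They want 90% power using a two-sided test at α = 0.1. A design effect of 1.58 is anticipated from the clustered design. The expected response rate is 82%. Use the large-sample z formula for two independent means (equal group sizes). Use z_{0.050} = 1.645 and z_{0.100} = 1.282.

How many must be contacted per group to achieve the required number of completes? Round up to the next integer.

n = (z_{α/2} + z_β)² · (σ₁² + σ₂²) / δ²
  = (1.645 + 1.282)² · (1.6² + 1.3² = 4.25) / 1.4²
  = 8.5673 · 4.25 / 1.96
  = 18.58
Design effect: 1.58 × 18.58 = 29.35.
Adjust for 82% response: 29.35 / 0.82 = 35.79.
Round up → n = 36 per group.

n = 36 per group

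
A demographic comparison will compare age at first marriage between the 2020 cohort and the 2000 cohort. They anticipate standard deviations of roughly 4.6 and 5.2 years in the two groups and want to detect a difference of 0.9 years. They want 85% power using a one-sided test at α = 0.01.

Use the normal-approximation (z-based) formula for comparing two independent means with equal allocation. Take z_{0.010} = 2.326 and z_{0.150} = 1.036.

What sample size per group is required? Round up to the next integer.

n = 673 per group

n = (z_α + z_β)² · (σ₁² + σ₂²) / δ²
  = (2.326 + 1.036)² · (4.6² + 5.2² = 48.2) / 0.9²
  = 11.3030 · 48.2 / 0.81
  = 672.60
Round up → n = 673 per group.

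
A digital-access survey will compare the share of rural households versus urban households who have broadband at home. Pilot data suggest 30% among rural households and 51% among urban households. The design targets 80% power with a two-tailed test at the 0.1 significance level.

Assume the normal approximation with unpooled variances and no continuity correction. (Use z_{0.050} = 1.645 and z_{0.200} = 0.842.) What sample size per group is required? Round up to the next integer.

n = (z_{α/2} + z_β)² · [p₁(1−p₁) + p₂(1−p₂)] / (p₁ − p₂)²
  = (1.645 + 0.842)² · (0.30·0.70 + 0.51·0.49) / (-0.21)²
  = (2.487)² · (0.2100 + 0.2499) / 0.0441
  = 6.1852 · 0.4599 / 0.0441
  = 64.50
Round up → n = 65 per group.

n = 65 per group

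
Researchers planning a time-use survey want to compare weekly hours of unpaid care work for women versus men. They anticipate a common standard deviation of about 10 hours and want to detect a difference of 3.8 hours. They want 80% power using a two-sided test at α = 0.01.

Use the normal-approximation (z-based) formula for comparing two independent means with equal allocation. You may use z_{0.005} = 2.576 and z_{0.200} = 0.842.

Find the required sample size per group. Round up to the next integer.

n = 162 per group

n = (z_{α/2} + z_β)² · (σ₁² + σ₂²) / δ²
  = (2.576 + 0.842)² · (2·10² = 200) / 3.8²
  = 11.6827 · 200 / 14.44
  = 161.81
Round up → n = 162 per group.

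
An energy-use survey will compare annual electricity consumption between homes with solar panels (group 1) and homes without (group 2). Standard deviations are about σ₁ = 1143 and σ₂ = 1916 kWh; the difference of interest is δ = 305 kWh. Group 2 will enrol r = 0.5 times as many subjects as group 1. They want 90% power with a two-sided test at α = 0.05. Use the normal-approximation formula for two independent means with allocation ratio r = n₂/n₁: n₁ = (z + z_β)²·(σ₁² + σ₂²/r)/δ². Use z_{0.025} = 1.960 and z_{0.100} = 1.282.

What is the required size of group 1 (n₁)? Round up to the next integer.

n₁ = (z_{α/2} + z_β)² · (σ₁² + σ₂²/r) / δ²
   = (1.960 + 1.282)² · (1143² + 1916²/0.5) / 305²
   = 10.5106 · (1306449 + 7342112) / 93025
   = 10.5106 · 8648561 / 93025
   = 977.17
Round up → n₁ = 978; n₂ = r·n₁ = 0.5 × 978 = 489.

n₁ = 978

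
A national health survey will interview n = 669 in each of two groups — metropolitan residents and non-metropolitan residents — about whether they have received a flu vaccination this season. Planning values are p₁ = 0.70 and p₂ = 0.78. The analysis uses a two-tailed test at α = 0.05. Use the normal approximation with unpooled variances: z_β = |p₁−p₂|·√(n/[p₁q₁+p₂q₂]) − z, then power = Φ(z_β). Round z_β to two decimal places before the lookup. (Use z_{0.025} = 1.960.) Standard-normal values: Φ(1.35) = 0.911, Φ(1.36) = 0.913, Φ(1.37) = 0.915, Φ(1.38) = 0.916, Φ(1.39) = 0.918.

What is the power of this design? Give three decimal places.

Power ≈ 0.918

z_β = |p₁−p₂|·√(n/[p₁q₁+p₂q₂]) − z_{α/2}
    = 0.08 · √(669/0.3816) − 1.960
    = 0.08 · 41.8706 − 1.960
    = 3.3496 − 1.960 = 1.3896 → 1.39
Power = Φ(1.39) = 0.918.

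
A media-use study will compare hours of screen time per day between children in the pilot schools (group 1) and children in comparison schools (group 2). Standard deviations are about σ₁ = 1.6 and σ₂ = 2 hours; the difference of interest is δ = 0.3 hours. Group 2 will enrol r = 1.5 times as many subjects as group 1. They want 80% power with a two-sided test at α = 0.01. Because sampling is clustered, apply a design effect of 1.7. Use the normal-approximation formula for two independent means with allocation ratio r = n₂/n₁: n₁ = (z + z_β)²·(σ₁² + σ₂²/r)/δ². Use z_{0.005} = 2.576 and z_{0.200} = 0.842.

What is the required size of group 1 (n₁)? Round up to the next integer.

n₁ = (z_{α/2} + z_β)² · (σ₁² + σ₂²/r) / δ²
   = (2.576 + 0.842)² · (1.6² + 2²/1.5) / 0.3²
   = 11.6827 · (2.56 + 2.6667) / 0.09
   = 11.6827 · 5.2267 / 0.09
   = 678.46
Design effect: 1.7 × 678.46 = 1153.39.
Round up → n₁ = 1154; n₂ = r·n₁ = 1.5 × 1154 = 1731.

n₁ = 1154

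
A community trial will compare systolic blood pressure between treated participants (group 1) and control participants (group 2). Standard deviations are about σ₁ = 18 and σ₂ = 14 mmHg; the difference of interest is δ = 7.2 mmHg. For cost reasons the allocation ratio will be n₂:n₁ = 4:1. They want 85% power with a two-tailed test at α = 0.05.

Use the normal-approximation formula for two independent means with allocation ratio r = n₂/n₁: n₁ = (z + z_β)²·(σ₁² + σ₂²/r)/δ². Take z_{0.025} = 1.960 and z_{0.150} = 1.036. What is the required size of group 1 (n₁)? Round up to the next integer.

n₁ = (z_{α/2} + z_β)² · (σ₁² + σ₂²/r) / δ²
   = (1.960 + 1.036)² · (18² + 14²/4) / 7.2²
   = 8.9760 · (324 + 49) / 51.84
   = 8.9760 · 373 / 51.84
   = 64.58
Round up → n₁ = 65; n₂ = r·n₁ = 4 × 65 = 260.

n₁ = 65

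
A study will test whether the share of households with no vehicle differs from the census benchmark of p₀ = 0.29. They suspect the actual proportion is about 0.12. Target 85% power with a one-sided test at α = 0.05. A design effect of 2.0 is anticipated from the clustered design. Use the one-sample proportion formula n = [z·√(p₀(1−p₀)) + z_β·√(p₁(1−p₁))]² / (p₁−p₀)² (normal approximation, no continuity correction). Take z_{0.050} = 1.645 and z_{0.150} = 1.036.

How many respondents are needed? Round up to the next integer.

n = [z_α·√(p₀q₀) + z_β·√(p₁q₁)]² / (p₁ − p₀)²
  = [1.645·√(0.29·0.71) + 1.036·√(0.12·0.88)]² / (-0.17)²
  = [1.645·0.4538 + 1.036·0.3250]² / 0.0289
  = [1.0831]² / 0.0289
  = 40.59
Design effect: 2.0 × 40.59 = 81.18.
Round up → n = 82.

n = 82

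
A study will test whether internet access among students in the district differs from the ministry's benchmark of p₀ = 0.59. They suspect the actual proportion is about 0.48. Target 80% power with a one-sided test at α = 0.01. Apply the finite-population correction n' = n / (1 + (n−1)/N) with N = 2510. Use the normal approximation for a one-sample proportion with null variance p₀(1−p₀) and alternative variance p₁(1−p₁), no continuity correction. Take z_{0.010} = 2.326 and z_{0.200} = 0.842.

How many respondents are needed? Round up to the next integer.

n = 188

n = [z_α·√(p₀q₀) + z_β·√(p₁q₁)]² / (p₁ − p₀)²
  = [2.326·√(0.59·0.41) + 0.842·√(0.48·0.52)]² / (-0.11)²
  = [2.326·0.4918 + 0.842·0.4996]² / 0.0121
  = [1.5647]² / 0.0121
  = 202.33
Finite-population correction (N = 2510): 202.33 / (1 + (202.33 − 1)/2510) = 187.31.
Round up → n = 188.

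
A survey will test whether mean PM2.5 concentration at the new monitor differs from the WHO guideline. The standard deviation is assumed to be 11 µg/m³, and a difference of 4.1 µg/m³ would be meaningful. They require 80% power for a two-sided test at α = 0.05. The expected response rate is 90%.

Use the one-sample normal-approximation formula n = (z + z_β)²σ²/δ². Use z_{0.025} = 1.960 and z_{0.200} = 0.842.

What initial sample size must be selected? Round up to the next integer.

n = 63

n = (z_{α/2} + z_β)² · σ² / δ²
  = (1.960 + 0.842)² · 11² / 4.1²
  = 7.8512 · 121 / 16.81
  = 56.51
Adjust for 90% response: 56.51 / 0.90 = 62.79.
Round up → n = 63.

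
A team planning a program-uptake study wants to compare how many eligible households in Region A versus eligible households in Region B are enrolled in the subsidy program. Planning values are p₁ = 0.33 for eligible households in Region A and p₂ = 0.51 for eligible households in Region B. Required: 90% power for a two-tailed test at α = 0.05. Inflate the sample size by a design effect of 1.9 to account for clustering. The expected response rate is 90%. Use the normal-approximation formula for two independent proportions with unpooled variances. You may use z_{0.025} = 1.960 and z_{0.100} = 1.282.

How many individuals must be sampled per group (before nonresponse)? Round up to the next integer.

n = 323 per group

n = (z_{α/2} + z_β)² · [p₁(1−p₁) + p₂(1−p₂)] / (p₁ − p₂)²
  = (1.960 + 1.282)² · (0.33·0.67 + 0.51·0.49) / (-0.18)²
  = (3.242)² · (0.2211 + 0.2499) / 0.0324
  = 10.5106 · 0.4710 / 0.0324
  = 152.79
Design effect: 1.9 × 152.79 = 290.31.
Adjust for 90% response: 290.31 / 0.90 = 322.56.
Round up → n = 323 per group.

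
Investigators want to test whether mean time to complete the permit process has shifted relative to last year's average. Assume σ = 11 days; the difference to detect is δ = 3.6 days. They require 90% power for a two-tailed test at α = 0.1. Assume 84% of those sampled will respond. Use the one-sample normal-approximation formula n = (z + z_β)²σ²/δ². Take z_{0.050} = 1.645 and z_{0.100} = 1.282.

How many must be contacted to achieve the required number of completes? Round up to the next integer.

n = (z_{α/2} + z_β)² · σ² / δ²
  = (1.645 + 1.282)² · 11² / 3.6²
  = 8.5673 · 121 / 12.96
  = 79.99
Adjust for 84% response: 79.99 / 0.84 = 95.22.
Round up → n = 96.

n = 96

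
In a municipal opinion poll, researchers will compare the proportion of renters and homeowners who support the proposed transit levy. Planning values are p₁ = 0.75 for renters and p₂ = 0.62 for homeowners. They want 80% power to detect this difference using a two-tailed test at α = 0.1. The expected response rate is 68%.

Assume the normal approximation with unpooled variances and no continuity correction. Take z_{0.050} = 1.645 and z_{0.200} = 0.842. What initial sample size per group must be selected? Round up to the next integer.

n = (z_{α/2} + z_β)² · [p₁(1−p₁) + p₂(1−p₂)] / (p₁ − p₂)²
  = (1.645 + 0.842)² · (0.75·0.25 + 0.62·0.38) / (0.13)²
  = (2.487)² · (0.1875 + 0.2356) / 0.0169
  = 6.1852 · 0.4231 / 0.0169
  = 154.85
Adjust for 68% response: 154.85 / 0.68 = 227.72.
Round up → n = 228 per group.

n = 228 per group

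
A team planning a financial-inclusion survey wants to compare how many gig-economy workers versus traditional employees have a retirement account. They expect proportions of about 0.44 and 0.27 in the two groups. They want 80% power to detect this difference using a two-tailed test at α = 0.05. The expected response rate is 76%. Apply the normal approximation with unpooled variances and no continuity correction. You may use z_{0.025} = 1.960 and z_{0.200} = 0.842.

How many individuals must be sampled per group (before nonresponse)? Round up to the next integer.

n = (z_{α/2} + z_β)² · [p₁(1−p₁) + p₂(1−p₂)] / (p₁ − p₂)²
  = (1.960 + 0.842)² · (0.44·0.56 + 0.27·0.73) / (0.17)²
  = (2.802)² · (0.2464 + 0.1971) / 0.0289
  = 7.8512 · 0.4435 / 0.0289
  = 120.48
Adjust for 76% response: 120.48 / 0.76 = 158.53.
Round up → n = 159 per group.

n = 159 per group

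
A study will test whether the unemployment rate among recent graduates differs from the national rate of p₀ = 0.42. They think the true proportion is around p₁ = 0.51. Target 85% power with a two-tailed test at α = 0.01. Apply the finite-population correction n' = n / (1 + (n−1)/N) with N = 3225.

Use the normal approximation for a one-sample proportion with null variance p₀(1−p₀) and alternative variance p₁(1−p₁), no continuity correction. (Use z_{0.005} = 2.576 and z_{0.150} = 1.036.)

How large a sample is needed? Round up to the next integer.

n = [z_{α/2}·√(p₀q₀) + z_β·√(p₁q₁)]² / (p₁ − p₀)²
  = [2.576·√(0.42·0.58) + 1.036·√(0.51·0.49)]² / (0.09)²
  = [2.576·0.4936 + 1.036·0.4999]² / 0.0081
  = [1.7893]² / 0.0081
  = 395.26
Finite-population correction (N = 3225): 395.26 / (1 + (395.26 − 1)/3225) = 352.20.
Round up → n = 353.

n = 353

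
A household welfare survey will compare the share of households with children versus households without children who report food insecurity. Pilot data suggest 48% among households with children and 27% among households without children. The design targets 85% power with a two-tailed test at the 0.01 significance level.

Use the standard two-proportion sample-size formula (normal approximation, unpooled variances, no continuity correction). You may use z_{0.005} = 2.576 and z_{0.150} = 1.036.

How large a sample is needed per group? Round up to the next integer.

n = 133 per group

n = (z_{α/2} + z_β)² · [p₁(1−p₁) + p₂(1−p₂)] / (p₁ − p₂)²
  = (2.576 + 1.036)² · (0.48·0.52 + 0.27·0.73) / (0.21)²
  = (3.612)² · (0.2496 + 0.1971) / 0.0441
  = 13.0465 · 0.4467 / 0.0441
  = 132.15
Round up → n = 133 per group.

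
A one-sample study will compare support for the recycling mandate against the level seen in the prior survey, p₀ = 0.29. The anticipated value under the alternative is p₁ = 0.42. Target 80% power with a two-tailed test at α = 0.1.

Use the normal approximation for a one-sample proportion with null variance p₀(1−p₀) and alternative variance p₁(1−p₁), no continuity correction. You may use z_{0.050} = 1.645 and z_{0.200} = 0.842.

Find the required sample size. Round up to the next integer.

n = 80

n = [z_{α/2}·√(p₀q₀) + z_β·√(p₁q₁)]² / (p₁ − p₀)²
  = [1.645·√(0.29·0.71) + 0.842·√(0.42·0.58)]² / (0.13)²
  = [1.645·0.4538 + 0.842·0.4936]² / 0.0169
  = [1.1620]² / 0.0169
  = 79.90
Round up → n = 80.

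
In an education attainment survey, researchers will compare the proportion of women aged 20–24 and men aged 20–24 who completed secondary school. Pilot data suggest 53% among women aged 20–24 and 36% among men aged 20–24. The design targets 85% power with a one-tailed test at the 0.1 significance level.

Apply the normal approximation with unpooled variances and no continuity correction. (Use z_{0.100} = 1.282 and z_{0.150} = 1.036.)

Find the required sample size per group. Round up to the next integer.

n = 90 per group

n = (z_α + z_β)² · [p₁(1−p₁) + p₂(1−p₂)] / (p₁ − p₂)²
  = (1.282 + 1.036)² · (0.53·0.47 + 0.36·0.64) / (0.17)²
  = (2.318)² · (0.2491 + 0.2304) / 0.0289
  = 5.3731 · 0.4795 / 0.0289
  = 89.15
Round up → n = 90 per group.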